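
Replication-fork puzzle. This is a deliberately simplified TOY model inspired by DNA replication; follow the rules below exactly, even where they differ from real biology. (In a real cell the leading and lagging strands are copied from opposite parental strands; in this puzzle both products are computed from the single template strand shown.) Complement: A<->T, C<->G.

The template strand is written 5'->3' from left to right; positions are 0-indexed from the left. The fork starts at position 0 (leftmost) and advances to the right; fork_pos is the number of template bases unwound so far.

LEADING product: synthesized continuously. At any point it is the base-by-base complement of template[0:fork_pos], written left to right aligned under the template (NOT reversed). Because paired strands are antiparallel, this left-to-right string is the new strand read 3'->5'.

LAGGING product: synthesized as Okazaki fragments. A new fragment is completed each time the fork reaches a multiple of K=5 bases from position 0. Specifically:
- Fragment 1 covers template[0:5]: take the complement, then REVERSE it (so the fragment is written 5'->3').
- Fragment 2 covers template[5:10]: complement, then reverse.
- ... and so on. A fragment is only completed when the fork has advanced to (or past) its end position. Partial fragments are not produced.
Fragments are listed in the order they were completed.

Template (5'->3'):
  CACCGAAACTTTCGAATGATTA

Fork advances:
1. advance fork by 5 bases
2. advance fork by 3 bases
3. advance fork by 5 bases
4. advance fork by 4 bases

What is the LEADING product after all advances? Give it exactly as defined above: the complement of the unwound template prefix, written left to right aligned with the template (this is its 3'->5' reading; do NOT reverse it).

Step 1: advance 5 -> fork_pos = 0 + 5 = 5.
Step 2: advance 3 -> fork_pos = 5 + 3 = 8.
Step 3: advance 5 -> fork_pos = 8 + 5 = 13.
Step 4: advance 4 -> fork_pos = 13 + 4 = 17.
Unwound prefix: template[0:17] = CACCGAAACTTTCGAAT
Complement it base by base (A<->T, C<->G), keeping left-to-right order:
  [0:5] CACCG -> GTGGC
  [5:10] AAACT -> TTTGA
  [10:15] TTCGA -> AAGCT
  [15:17] AT -> TA
Concatenate: GTGGCTTTGAAAGCTTA (length 17; written aligned with the template, i.e. 3'->5').

Answer: GTGGCTTTGAAAGCTTA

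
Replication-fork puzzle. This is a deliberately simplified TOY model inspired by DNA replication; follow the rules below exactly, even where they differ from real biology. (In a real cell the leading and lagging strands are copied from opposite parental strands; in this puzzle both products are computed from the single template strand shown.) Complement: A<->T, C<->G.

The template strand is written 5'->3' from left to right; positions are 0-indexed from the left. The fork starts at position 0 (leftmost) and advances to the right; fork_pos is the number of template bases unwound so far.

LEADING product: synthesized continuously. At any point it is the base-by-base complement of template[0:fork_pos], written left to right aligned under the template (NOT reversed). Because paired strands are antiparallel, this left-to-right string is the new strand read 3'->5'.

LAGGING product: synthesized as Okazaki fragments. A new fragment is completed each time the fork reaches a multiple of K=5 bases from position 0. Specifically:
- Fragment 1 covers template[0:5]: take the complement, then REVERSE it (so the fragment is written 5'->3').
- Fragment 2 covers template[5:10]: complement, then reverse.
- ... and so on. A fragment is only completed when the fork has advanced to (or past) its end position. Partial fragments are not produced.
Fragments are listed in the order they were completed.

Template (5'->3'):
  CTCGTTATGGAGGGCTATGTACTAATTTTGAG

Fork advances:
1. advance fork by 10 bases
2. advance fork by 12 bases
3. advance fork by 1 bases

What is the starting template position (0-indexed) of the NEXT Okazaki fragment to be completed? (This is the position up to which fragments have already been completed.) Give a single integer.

Step 1: advance 10 -> fork_pos = 0 + 10 = 10. Reached multiple(s) of 5: 5, 10 -> fragments 1-2 completed (2 total).
Step 2: advance 12 -> fork_pos = 10 + 12 = 22. Reached multiple(s) of 5: 15, 20 -> fragments 3-4 completed (4 total).
Step 3: advance 1 -> fork_pos = 22 + 1 = 23. Next multiple of 5 is 25 (not reached); still 4 fragment(s).
4 fragment(s) completed, covering template[0:20] (4 x 5 = 20). The next fragment, fragment 5, covers template[20:25], so it starts at position 20.

Answer: 20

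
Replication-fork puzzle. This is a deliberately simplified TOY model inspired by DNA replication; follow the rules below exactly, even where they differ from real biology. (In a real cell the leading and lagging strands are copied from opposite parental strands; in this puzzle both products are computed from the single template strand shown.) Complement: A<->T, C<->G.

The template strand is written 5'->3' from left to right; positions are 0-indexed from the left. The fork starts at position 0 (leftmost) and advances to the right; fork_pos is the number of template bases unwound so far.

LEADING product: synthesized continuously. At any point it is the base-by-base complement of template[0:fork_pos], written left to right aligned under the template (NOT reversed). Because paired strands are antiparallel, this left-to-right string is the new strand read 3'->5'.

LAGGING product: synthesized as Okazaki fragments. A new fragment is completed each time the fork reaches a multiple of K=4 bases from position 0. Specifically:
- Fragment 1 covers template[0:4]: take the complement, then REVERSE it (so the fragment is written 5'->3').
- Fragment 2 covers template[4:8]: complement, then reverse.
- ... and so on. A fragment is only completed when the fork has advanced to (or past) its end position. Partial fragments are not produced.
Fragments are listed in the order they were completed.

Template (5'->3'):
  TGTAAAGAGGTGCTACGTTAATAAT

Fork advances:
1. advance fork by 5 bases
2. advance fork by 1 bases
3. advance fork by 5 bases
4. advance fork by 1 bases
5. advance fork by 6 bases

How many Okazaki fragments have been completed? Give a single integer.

Answer: 4

Derivation:
Step 1: advance 5 -> fork_pos = 0 + 5 = 5. Reached multiple(s) of 4: 4 -> fragment 1 completed (1 total).
Step 2: advance 1 -> fork_pos = 5 + 1 = 6. Next multiple of 4 is 8 (not reached); still 1 fragment(s).
Step 3: advance 5 -> fork_pos = 6 + 5 = 11. Reached multiple(s) of 4: 8 -> fragment 2 completed (2 total).
Step 4: advance 1 -> fork_pos = 11 + 1 = 12. Reached multiple(s) of 4: 12 -> fragment 3 completed (3 total).
Step 5: advance 6 -> fork_pos = 12 + 6 = 18. Reached multiple(s) of 4: 16 -> fragment 4 completed (4 total).
Check: final fork_pos = 18; the multiples of 4 that are <= 18 are 4..16 -> 18 // 4 = 4 completed fragment(s).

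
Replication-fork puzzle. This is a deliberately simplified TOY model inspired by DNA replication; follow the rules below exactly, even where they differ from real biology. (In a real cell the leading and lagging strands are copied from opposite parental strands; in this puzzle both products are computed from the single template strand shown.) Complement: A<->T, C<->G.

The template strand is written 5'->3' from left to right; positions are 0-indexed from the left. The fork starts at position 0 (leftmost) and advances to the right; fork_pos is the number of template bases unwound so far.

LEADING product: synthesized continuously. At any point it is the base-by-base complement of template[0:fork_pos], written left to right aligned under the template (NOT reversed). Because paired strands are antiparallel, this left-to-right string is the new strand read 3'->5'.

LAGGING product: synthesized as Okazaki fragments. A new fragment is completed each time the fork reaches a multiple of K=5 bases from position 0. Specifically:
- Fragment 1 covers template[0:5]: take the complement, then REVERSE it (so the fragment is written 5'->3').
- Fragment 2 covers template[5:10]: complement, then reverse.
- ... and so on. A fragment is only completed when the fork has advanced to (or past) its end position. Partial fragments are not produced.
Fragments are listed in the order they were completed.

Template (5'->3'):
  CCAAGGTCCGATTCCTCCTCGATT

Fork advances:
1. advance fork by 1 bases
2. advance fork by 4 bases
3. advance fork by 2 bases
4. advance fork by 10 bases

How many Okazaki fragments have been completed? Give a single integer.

Answer: 3

Derivation:
Step 1: advance 1 -> fork_pos = 0 + 1 = 1. Next multiple of 5 is 5 (not reached); still 0 fragment(s).
Step 2: advance 4 -> fork_pos = 1 + 4 = 5. Reached multiple(s) of 5: 5 -> fragment 1 completed (1 total).
Step 3: advance 2 -> fork_pos = 5 + 2 = 7. Next multiple of 5 is 10 (not reached); still 1 fragment(s).
Step 4: advance 10 -> fork_pos = 7 + 10 = 17. Reached multiple(s) of 5: 10, 15 -> fragments 2-3 completed (3 total).
Check: final fork_pos = 17; the multiples of 5 that are <= 17 are 5..15 -> 17 // 5 = 3 completed fragment(s).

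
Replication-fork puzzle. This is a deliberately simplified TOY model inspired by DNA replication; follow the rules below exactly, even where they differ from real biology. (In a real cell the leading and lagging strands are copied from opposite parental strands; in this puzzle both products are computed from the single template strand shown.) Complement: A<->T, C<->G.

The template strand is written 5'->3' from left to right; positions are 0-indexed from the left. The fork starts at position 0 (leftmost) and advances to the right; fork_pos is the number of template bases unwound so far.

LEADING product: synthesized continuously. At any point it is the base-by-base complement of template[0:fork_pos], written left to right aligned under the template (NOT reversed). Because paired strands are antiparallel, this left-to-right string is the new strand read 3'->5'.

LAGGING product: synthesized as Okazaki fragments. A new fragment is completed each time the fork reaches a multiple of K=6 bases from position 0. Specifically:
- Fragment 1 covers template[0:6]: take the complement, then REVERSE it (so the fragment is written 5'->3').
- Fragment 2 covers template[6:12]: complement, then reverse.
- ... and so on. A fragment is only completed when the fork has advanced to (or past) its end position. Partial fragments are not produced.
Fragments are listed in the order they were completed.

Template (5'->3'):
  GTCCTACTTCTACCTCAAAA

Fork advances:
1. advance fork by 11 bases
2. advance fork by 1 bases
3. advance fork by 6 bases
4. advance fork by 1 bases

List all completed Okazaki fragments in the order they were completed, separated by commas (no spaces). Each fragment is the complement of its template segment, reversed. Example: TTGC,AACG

Step 1: advance 11 -> fork_pos = 0 + 11 = 11. Reached multiple(s) of 6: 6 -> fragment 1 completed (1 total).
Step 2: advance 1 -> fork_pos = 11 + 1 = 12. Reached multiple(s) of 6: 12 -> fragment 2 completed (2 total).
Step 3: advance 6 -> fork_pos = 12 + 6 = 18. Reached multiple(s) of 6: 18 -> fragment 3 completed (3 total).
Step 4: advance 1 -> fork_pos = 18 + 1 = 19. Next multiple of 6 is 24 (not reached); still 3 fragment(s).
Final fork_pos = 19, so 3 fragment(s) are complete. Build each: template segment -> complement -> reverse.
Fragment 1: template[0:6] = GTCCTA -> complement CAGGAT -> reversed TAGGAC
Fragment 2: template[6:12] = CTTCTA -> complement GAAGAT -> reversed TAGAAG
Fragment 3: template[12:18] = CCTCAA -> complement GGAGTT -> reversed TTGAGG

Answer: TAGGAC,TAGAAG,TTGAGG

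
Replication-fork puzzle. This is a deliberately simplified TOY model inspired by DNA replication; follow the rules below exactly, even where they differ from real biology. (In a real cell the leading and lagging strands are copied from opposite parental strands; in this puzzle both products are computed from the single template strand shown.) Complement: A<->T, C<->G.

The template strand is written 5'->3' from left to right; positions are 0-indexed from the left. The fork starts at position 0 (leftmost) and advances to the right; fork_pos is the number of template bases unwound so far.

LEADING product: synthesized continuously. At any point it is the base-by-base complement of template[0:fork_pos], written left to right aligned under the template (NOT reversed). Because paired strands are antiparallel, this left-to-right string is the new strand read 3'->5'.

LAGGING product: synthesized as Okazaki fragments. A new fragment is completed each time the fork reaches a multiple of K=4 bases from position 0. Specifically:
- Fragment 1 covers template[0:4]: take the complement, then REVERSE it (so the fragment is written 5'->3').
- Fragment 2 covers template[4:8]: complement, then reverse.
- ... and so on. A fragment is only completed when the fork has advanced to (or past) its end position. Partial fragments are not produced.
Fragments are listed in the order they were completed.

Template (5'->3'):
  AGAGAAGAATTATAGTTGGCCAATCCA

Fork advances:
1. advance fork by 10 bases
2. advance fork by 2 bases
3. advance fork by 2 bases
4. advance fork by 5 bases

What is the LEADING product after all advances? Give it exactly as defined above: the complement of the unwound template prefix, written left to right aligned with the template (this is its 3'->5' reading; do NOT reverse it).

Step 1: advance 10 -> fork_pos = 0 + 10 = 10.
Step 2: advance 2 -> fork_pos = 10 + 2 = 12.
Step 3: advance 2 -> fork_pos = 12 + 2 = 14.
Step 4: advance 5 -> fork_pos = 14 + 5 = 19.
Unwound prefix: template[0:19] = AGAGAAGAATTATAGTTGG
Complement it base by base (A<->T, C<->G), keeping left-to-right order:
  [0:5] AGAGA -> TCTCT
  [5:10] AGAAT -> TCTTA
  [10:15] TATAG -> ATATC
  [15:19] TTGG -> AACC
Concatenate: TCTCTTCTTAATATCAACC (length 19; written aligned with the template, i.e. 3'->5').

Answer: TCTCTTCTTAATATCAACC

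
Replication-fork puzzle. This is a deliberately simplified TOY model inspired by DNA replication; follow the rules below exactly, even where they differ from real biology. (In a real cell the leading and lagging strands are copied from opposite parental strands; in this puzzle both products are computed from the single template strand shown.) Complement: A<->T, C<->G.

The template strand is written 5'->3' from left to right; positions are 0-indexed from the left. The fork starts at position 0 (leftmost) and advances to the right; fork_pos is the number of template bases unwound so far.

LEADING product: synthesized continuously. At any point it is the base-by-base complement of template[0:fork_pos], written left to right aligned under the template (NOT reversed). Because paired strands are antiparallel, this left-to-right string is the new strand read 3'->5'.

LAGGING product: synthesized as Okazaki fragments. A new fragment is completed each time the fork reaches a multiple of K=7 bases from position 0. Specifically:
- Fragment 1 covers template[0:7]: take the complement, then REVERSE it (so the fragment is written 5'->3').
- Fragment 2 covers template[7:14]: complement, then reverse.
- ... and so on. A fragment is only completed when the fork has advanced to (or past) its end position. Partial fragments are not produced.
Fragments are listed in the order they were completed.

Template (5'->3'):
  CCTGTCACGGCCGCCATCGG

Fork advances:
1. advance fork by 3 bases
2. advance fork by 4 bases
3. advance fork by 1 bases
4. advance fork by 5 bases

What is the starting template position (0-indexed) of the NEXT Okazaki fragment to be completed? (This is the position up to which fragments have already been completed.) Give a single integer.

Answer: 7

Derivation:
Step 1: advance 3 -> fork_pos = 0 + 3 = 3. Next multiple of 7 is 7 (not reached); still 0 fragment(s).
Step 2: advance 4 -> fork_pos = 3 + 4 = 7. Reached multiple(s) of 7: 7 -> fragment 1 completed (1 total).
Step 3: advance 1 -> fork_pos = 7 + 1 = 8. Next multiple of 7 is 14 (not reached); still 1 fragment(s).
Step 4: advance 5 -> fork_pos = 8 + 5 = 13. Next multiple of 7 is 14 (not reached); still 1 fragment(s).
1 fragment(s) completed, covering template[0:7] (1 x 7 = 7). The next fragment, fragment 2, covers template[7:14], so it starts at position 7.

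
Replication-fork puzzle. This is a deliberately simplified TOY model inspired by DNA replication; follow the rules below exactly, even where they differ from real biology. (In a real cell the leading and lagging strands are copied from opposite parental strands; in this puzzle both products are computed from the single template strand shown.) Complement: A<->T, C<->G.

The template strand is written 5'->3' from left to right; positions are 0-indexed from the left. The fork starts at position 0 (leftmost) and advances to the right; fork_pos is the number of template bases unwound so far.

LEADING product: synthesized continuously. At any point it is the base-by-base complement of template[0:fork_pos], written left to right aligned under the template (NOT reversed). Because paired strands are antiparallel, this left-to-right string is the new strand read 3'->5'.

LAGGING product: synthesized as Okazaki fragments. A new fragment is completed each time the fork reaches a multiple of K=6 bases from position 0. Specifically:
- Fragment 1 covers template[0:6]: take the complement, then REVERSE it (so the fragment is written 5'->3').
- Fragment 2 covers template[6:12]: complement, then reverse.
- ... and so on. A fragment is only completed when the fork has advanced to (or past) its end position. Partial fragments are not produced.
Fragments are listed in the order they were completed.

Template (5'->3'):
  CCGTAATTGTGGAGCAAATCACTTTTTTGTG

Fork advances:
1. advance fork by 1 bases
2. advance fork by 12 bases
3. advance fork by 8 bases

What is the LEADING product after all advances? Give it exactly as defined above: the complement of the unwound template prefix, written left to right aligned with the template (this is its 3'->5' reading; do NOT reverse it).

Answer: GGCATTAACACCTCGTTTAGT

Derivation:
Step 1: advance 1 -> fork_pos = 0 + 1 = 1.
Step 2: advance 12 -> fork_pos = 1 + 12 = 13.
Step 3: advance 8 -> fork_pos = 13 + 8 = 21.
Unwound prefix: template[0:21] = CCGTAATTGTGGAGCAAATCA
Complement it base by base (A<->T, C<->G), keeping left-to-right order:
  [0:5] CCGTA -> GGCAT
  [5:10] ATTGT -> TAACA
  [10:15] GGAGC -> CCTCG
  [15:20] AAATC -> TTTAG
  [20:21] A -> T
Concatenate: GGCATTAACACCTCGTTTAGT (length 21; written aligned with the template, i.e. 3'->5').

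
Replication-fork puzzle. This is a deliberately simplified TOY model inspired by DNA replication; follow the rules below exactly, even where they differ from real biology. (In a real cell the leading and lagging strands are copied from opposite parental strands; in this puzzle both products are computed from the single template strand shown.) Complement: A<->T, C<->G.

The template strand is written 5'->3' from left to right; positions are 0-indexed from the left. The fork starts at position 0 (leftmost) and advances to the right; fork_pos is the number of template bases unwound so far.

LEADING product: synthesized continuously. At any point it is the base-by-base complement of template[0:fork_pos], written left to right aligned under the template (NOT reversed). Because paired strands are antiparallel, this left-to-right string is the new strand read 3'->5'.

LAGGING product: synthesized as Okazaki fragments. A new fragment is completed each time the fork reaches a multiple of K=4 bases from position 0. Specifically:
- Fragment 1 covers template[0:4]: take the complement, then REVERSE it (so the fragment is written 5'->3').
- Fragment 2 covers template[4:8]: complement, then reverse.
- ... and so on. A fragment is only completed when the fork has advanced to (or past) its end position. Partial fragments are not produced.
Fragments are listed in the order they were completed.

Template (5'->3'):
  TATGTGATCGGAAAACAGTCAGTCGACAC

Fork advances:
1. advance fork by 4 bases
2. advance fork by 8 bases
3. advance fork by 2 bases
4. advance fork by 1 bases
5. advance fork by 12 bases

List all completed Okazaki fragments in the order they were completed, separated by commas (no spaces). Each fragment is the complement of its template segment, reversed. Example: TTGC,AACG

Answer: CATA,ATCA,TCCG,GTTT,GACT,GACT

Derivation:
Step 1: advance 4 -> fork_pos = 0 + 4 = 4. Reached multiple(s) of 4: 4 -> fragment 1 completed (1 total).
Step 2: advance 8 -> fork_pos = 4 + 8 = 12. Reached multiple(s) of 4: 8, 12 -> fragments 2-3 completed (3 total).
Step 3: advance 2 -> fork_pos = 12 + 2 = 14. Next multiple of 4 is 16 (not reached); still 3 fragment(s).
Step 4: advance 1 -> fork_pos = 14 + 1 = 15. Next multiple of 4 is 16 (not reached); still 3 fragment(s).
Step 5: advance 12 -> fork_pos = 15 + 12 = 27. Reached multiple(s) of 4: 16, 20, 24 -> fragments 4-6 completed (6 total).
Final fork_pos = 27, so 6 fragment(s) are complete. Build each: template segment -> complement -> reverse.
Fragment 1: template[0:4] = TATG -> complement ATAC -> reversed CATA
Fragment 2: template[4:8] = TGAT -> complement ACTA -> reversed ATCA
Fragment 3: template[8:12] = CGGA -> complement GCCT -> reversed TCCG
Fragment 4: template[12:16] = AAAC -> complement TTTG -> reversed GTTT
Fragment 5: template[16:20] = AGTC -> complement TCAG -> reversed GACT
Fragment 6: template[20:24] = AGTC -> complement TCAG -> reversed GACT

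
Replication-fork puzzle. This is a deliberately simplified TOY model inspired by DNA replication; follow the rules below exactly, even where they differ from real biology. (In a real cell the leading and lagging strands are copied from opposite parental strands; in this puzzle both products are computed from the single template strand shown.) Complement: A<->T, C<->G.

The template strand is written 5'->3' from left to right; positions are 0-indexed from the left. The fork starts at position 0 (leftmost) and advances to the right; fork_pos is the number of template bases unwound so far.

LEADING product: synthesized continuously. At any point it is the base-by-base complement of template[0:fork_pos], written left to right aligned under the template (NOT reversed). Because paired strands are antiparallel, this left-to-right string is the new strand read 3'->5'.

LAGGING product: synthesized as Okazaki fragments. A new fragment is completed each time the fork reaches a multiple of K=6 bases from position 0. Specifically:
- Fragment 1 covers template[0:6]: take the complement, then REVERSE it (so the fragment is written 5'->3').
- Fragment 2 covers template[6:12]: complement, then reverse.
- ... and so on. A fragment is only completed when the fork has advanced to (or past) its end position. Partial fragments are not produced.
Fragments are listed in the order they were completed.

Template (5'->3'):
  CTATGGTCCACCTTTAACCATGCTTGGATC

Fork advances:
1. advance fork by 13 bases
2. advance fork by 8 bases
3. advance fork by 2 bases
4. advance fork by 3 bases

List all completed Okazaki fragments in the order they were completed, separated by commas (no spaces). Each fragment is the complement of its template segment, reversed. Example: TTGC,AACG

Answer: CCATAG,GGTGGA,GTTAAA,AGCATG

Derivation:
Step 1: advance 13 -> fork_pos = 0 + 13 = 13. Reached multiple(s) of 6: 6, 12 -> fragments 1-2 completed (2 total).
Step 2: advance 8 -> fork_pos = 13 + 8 = 21. Reached multiple(s) of 6: 18 -> fragment 3 completed (3 total).
Step 3: advance 2 -> fork_pos = 21 + 2 = 23. Next multiple of 6 is 24 (not reached); still 3 fragment(s).
Step 4: advance 3 -> fork_pos = 23 + 3 = 26. Reached multiple(s) of 6: 24 -> fragment 4 completed (4 total).
Final fork_pos = 26, so 4 fragment(s) are complete. Build each: template segment -> complement -> reverse.
Fragment 1: template[0:6] = CTATGG -> complement GATACC -> reversed CCATAG
Fragment 2: template[6:12] = TCCACC -> complement AGGTGG -> reversed GGTGGA
Fragment 3: template[12:18] = TTTAAC -> complement AAATTG -> reversed GTTAAA
Fragment 4: template[18:24] = CATGCT -> complement GTACGA -> reversed AGCATG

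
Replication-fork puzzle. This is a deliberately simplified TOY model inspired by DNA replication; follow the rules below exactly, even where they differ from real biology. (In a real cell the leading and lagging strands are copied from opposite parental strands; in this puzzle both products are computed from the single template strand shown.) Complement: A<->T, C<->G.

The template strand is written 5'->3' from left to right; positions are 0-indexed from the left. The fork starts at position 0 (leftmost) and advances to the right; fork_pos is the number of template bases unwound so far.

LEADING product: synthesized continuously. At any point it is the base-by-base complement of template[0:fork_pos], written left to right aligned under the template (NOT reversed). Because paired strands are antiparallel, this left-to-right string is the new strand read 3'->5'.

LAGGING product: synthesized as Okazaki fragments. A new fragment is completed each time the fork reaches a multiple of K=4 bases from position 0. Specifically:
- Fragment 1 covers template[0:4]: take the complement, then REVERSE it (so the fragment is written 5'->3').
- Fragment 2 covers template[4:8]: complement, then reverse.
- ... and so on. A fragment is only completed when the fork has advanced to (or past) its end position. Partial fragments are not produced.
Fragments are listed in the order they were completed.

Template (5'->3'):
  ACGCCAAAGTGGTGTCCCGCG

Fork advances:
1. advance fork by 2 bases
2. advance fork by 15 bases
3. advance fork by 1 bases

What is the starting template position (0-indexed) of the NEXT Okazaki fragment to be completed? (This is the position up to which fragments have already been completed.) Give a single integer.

Answer: 16

Derivation:
Step 1: advance 2 -> fork_pos = 0 + 2 = 2. Next multiple of 4 is 4 (not reached); still 0 fragment(s).
Step 2: advance 15 -> fork_pos = 2 + 15 = 17. Reached multiple(s) of 4: 4, 8, 12, 16 -> fragments 1-4 completed (4 total).
Step 3: advance 1 -> fork_pos = 17 + 1 = 18. Next multiple of 4 is 20 (not reached); still 4 fragment(s).
4 fragment(s) completed, covering template[0:16] (4 x 4 = 16). The next fragment, fragment 5, covers template[16:20], so it starts at position 16.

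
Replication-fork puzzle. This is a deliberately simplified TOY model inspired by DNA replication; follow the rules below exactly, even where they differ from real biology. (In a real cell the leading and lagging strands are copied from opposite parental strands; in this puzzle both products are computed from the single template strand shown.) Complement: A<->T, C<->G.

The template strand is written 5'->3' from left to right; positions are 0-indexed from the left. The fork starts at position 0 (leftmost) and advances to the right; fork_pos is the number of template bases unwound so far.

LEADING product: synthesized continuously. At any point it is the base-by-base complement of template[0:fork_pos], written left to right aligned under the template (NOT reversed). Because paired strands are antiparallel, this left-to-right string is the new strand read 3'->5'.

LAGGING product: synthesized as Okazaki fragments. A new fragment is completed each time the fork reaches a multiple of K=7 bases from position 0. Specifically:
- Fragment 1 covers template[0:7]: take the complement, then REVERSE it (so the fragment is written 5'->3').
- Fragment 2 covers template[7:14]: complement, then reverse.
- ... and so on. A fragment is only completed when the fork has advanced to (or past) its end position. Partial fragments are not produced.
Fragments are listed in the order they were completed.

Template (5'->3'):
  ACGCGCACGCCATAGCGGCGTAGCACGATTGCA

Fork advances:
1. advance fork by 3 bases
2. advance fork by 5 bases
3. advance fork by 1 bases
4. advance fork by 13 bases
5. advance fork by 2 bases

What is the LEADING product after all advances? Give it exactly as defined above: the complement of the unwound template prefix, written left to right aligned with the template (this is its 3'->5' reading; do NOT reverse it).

Answer: TGCGCGTGCGGTATCGCCGCATCG

Derivation:
Step 1: advance 3 -> fork_pos = 0 + 3 = 3.
Step 2: advance 5 -> fork_pos = 3 + 5 = 8.
Step 3: advance 1 -> fork_pos = 8 + 1 = 9.
Step 4: advance 13 -> fork_pos = 9 + 13 = 22.
Step 5: advance 2 -> fork_pos = 22 + 2 = 24.
Unwound prefix: template[0:24] = ACGCGCACGCCATAGCGGCGTAGC
Complement it base by base (A<->T, C<->G), keeping left-to-right order:
  [0:5] ACGCG -> TGCGC
  [5:10] CACGC -> GTGCG
  [10:15] CATAG -> GTATC
  [15:20] CGGCG -> GCCGC
  [20:24] TAGC -> ATCG
Concatenate: TGCGCGTGCGGTATCGCCGCATCG (length 24; written aligned with the template, i.e. 3'->5').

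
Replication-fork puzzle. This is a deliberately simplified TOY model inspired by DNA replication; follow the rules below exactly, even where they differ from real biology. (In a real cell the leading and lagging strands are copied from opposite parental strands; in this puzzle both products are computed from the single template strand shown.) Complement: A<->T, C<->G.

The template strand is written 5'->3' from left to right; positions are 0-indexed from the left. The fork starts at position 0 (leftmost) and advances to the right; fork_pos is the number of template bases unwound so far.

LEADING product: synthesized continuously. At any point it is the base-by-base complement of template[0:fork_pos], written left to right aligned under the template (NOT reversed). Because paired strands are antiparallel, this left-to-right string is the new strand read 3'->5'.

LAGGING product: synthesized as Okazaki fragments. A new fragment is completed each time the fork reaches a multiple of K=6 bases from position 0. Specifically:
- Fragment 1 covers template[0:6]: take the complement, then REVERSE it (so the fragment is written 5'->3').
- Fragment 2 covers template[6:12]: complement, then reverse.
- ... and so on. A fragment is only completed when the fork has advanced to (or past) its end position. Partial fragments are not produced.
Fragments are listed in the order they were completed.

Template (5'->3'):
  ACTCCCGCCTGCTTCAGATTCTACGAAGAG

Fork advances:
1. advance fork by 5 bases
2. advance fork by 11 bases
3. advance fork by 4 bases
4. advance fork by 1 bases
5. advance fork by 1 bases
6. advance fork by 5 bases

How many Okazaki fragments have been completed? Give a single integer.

Step 1: advance 5 -> fork_pos = 0 + 5 = 5. Next multiple of 6 is 6 (not reached); still 0 fragment(s).
Step 2: advance 11 -> fork_pos = 5 + 11 = 16. Reached multiple(s) of 6: 6, 12 -> fragments 1-2 completed (2 total).
Step 3: advance 4 -> fork_pos = 16 + 4 = 20. Reached multiple(s) of 6: 18 -> fragment 3 completed (3 total).
Step 4: advance 1 -> fork_pos = 20 + 1 = 21. Next multiple of 6 is 24 (not reached); still 3 fragment(s).
Step 5: advance 1 -> fork_pos = 21 + 1 = 22. Next multiple of 6 is 24 (not reached); still 3 fragment(s).
Step 6: advance 5 -> fork_pos = 22 + 5 = 27. Reached multiple(s) of 6: 24 -> fragment 4 completed (4 total).
Check: final fork_pos = 27; the multiples of 6 that are <= 27 are 6..24 -> 27 // 6 = 4 completed fragment(s).

Answer: 4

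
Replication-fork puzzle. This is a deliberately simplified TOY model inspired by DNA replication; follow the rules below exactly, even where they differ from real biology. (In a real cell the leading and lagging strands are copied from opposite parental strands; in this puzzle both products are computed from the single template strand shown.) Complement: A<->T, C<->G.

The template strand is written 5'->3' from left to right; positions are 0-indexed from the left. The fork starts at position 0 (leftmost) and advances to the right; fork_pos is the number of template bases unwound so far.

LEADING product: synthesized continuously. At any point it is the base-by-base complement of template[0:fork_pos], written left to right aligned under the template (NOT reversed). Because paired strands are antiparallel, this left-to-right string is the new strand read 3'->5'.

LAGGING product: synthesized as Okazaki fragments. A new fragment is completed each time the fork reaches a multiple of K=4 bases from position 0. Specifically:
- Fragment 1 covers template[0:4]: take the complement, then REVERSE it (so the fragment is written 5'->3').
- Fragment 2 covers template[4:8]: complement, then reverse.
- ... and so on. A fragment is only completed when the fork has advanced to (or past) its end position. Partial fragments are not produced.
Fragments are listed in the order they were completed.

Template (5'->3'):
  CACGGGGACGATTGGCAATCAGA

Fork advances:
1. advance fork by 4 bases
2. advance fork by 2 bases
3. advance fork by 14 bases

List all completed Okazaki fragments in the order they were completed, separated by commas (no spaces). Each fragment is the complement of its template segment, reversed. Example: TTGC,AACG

Answer: CGTG,TCCC,ATCG,GCCA,GATT

Derivation:
Step 1: advance 4 -> fork_pos = 0 + 4 = 4. Reached multiple(s) of 4: 4 -> fragment 1 completed (1 total).
Step 2: advance 2 -> fork_pos = 4 + 2 = 6. Next multiple of 4 is 8 (not reached); still 1 fragment(s).
Step 3: advance 14 -> fork_pos = 6 + 14 = 20. Reached multiple(s) of 4: 8, 12, 16, 20 -> fragments 2-5 completed (5 total).
Final fork_pos = 20, so 5 fragment(s) are complete. Build each: template segment -> complement -> reverse.
Fragment 1: template[0:4] = CACG -> complement GTGC -> reversed CGTG
Fragment 2: template[4:8] = GGGA -> complement CCCT -> reversed TCCC
Fragment 3: template[8:12] = CGAT -> complement GCTA -> reversed ATCG
Fragment 4: template[12:16] = TGGC -> complement ACCG -> reversed GCCA
Fragment 5: template[16:20] = AATC -> complement TTAG -> reversed GATT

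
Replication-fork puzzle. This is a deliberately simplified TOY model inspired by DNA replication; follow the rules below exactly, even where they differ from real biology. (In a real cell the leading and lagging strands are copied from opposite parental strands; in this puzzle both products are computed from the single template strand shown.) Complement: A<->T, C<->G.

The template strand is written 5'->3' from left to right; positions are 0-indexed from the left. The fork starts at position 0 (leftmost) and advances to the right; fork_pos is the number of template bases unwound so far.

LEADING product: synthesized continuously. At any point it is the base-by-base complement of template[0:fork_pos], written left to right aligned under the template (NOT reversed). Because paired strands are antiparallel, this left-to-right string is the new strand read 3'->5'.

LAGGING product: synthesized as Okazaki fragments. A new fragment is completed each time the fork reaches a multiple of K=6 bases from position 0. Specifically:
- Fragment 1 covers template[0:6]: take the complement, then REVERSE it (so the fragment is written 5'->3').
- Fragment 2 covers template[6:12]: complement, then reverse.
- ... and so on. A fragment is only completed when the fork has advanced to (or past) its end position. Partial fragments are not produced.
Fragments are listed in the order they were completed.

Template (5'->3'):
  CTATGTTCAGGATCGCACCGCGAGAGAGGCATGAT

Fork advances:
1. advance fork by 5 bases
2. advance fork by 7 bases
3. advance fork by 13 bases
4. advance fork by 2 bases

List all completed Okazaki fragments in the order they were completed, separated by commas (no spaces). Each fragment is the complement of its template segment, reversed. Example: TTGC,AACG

Step 1: advance 5 -> fork_pos = 0 + 5 = 5. Next multiple of 6 is 6 (not reached); still 0 fragment(s).
Step 2: advance 7 -> fork_pos = 5 + 7 = 12. Reached multiple(s) of 6: 6, 12 -> fragments 1-2 completed (2 total).
Step 3: advance 13 -> fork_pos = 12 + 13 = 25. Reached multiple(s) of 6: 18, 24 -> fragments 3-4 completed (4 total).
Step 4: advance 2 -> fork_pos = 25 + 2 = 27. Next multiple of 6 is 30 (not reached); still 4 fragment(s).
Final fork_pos = 27, so 4 fragment(s) are complete. Build each: template segment -> complement -> reverse.
Fragment 1: template[0:6] = CTATGT -> complement GATACA -> reversed ACATAG
Fragment 2: template[6:12] = TCAGGA -> complement AGTCCT -> reversed TCCTGA
Fragment 3: template[12:18] = TCGCAC -> complement AGCGTG -> reversed GTGCGA
Fragment 4: template[18:24] = CGCGAG -> complement GCGCTC -> reversed CTCGCG

Answer: ACATAG,TCCTGA,GTGCGA,CTCGCG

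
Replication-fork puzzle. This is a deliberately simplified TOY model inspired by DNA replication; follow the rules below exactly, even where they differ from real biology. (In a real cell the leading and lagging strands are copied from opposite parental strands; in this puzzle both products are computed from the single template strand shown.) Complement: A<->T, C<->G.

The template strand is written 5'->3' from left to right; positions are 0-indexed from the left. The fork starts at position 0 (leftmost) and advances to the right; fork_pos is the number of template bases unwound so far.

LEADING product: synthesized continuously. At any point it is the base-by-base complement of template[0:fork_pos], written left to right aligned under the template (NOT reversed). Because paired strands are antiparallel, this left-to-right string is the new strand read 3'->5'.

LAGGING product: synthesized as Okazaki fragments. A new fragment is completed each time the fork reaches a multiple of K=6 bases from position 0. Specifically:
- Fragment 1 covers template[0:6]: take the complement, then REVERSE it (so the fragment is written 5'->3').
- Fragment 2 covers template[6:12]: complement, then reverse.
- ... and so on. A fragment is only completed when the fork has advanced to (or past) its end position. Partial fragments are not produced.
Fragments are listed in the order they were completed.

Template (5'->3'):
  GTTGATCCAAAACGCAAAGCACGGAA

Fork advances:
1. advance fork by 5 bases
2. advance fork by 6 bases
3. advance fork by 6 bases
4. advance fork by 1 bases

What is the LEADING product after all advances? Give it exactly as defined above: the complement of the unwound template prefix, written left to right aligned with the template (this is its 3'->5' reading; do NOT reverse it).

Answer: CAACTAGGTTTTGCGTTT

Derivation:
Step 1: advance 5 -> fork_pos = 0 + 5 = 5.
Step 2: advance 6 -> fork_pos = 5 + 6 = 11.
Step 3: advance 6 -> fork_pos = 11 + 6 = 17.
Step 4: advance 1 -> fork_pos = 17 + 1 = 18.
Unwound prefix: template[0:18] = GTTGATCCAAAACGCAAA
Complement it base by base (A<->T, C<->G), keeping left-to-right order:
  [0:5] GTTGA -> CAACT
  [5:10] TCCAA -> AGGTT
  [10:15] AACGC -> TTGCG
  [15:18] AAA -> TTT
Concatenate: CAACTAGGTTTTGCGTTT (length 18; written aligned with the template, i.e. 3'->5').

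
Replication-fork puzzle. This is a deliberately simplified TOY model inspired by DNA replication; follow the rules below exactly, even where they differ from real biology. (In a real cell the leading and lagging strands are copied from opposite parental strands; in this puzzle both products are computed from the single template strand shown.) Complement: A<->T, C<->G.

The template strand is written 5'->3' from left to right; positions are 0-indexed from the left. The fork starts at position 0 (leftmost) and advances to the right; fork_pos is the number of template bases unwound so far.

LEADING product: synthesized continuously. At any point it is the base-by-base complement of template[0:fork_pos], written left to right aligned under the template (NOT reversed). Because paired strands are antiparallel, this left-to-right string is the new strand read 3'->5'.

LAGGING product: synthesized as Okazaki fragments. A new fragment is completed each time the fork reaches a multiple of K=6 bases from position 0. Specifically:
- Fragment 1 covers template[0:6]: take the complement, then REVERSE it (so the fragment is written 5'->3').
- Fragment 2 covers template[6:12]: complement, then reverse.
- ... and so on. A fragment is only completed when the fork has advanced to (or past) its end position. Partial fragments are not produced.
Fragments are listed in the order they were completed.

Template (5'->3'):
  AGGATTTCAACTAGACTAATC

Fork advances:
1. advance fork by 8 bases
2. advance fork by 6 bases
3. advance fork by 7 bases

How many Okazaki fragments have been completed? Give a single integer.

Answer: 3

Derivation:
Step 1: advance 8 -> fork_pos = 0 + 8 = 8. Reached multiple(s) of 6: 6 -> fragment 1 completed (1 total).
Step 2: advance 6 -> fork_pos = 8 + 6 = 14. Reached multiple(s) of 6: 12 -> fragment 2 completed (2 total).
Step 3: advance 7 -> fork_pos = 14 + 7 = 21. Reached multiple(s) of 6: 18 -> fragment 3 completed (3 total).
Check: final fork_pos = 21; the multiples of 6 that are <= 21 are 6..18 -> 21 // 6 = 3 completed fragment(s).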